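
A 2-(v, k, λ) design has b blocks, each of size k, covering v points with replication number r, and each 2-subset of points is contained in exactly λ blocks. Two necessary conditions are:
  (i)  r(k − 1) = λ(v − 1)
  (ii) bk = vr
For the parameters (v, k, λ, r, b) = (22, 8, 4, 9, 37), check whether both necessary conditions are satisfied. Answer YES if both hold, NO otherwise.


Condition (i): r(k − 1) = 9·7 = 63; λ(v − 1) = 4·21 = 84. Match? NO.
Condition (ii): bk = 37·8 = 296; vr = 22·9 = 198. Match? NO.
Both conditions hold? NO.

NO


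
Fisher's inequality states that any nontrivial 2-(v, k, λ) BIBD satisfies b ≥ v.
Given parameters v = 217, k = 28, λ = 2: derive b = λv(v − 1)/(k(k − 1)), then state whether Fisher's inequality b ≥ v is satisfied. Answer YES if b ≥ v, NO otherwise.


r = λ(v − 1)/(k − 1) = 2·216/27 = 16.
b = vr/k = 217·16/28 = 124.
Fisher's inequality: b ≥ v ⇔ 124 ≥ 217? NO.

NO


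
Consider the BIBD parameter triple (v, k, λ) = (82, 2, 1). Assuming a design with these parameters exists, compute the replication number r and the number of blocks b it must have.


Any 2-(v, k, λ) BIBD satisfies two necessary conditions:
  (i)  Each point sits in r blocks, and counting incidences through any fixed point gives r(k − 1) = λ(v − 1), so r = λ(v − 1)/(k − 1).
  (ii) Total incidences bk = vr, so b = vr/k.
Step 1: r = λ(v − 1)/(k − 1) = 1·(82 − 1)/(2 − 1) = 1·81/1 = 81/1 = 81.
Step 2: b = vr/k = 82·81/2 = 6642/2 = 3321.
Check integrality: r = 81 ∈ Z ✓, b = 3321 ∈ Z ✓.
(These identities are necessary conditions: they determine r and b for any design with these parameters, but do not by themselves prove that one exists.)

r = 81, b = 3321.


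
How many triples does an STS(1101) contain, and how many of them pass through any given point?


An STS(v) is a 2-(v, 3, 1) BIBD: block size k = 3, λ = 1.
Replication: r(k − 1) = λ(v − 1) ⇒ r·2 = 1101 − 1 = 1100 ⇒ r = 550.
Block count: b = v(v − 1)/6 = 1101·1100/6 = 1211100/6 = 201850.

r = 550, b = 201850.


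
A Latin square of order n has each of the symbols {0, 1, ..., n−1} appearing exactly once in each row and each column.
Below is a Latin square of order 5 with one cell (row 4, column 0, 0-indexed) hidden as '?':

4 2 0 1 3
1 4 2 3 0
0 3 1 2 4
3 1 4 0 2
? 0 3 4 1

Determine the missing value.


Row 4 contains symbols [0, 1, 3, 4] — missing [2].
Column 0 contains symbols [0, 1, 3, 4] — missing [2].
The missing symbol must appear in both missing sets; intersection = [2].
Therefore the hidden value is 2.

Missing value = 2.


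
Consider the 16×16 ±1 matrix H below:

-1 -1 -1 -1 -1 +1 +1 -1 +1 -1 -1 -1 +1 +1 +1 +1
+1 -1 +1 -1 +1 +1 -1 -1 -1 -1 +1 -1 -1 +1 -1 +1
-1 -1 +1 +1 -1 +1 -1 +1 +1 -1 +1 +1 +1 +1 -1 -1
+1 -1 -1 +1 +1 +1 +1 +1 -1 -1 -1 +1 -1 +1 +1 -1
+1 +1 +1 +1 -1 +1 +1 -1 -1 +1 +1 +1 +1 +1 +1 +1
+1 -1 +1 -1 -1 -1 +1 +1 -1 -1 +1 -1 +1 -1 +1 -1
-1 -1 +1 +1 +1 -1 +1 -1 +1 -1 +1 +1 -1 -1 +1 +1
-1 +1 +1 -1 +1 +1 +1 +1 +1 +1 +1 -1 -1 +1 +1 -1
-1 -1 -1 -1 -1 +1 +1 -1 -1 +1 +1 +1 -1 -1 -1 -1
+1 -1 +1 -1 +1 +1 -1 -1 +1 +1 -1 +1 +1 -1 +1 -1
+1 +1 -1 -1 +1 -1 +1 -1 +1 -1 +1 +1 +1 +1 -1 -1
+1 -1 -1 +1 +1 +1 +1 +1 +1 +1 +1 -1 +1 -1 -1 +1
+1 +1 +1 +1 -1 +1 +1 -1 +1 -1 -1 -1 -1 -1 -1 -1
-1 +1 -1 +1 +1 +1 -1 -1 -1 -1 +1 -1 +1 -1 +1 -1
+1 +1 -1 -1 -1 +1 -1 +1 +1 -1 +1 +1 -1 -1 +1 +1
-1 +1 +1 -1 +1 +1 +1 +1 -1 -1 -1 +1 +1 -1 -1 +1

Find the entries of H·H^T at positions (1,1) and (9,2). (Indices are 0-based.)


Row 1 of H: [1, -1, 1, -1, 1, 1, -1, -1, -1, -1, 1, -1, -1, 1, -1, 1].
Row 2 of H: [-1, -1, 1, 1, -1, 1, -1, 1, 1, -1, 1, 1, 1, 1, -1, -1].
Row 9 of H: [1, -1, 1, -1, 1, 1, -1, -1, 1, 1, -1, 1, 1, -1, 1, -1].
(H·H^T)[1][1] = Σ_j H[1][j]·H[1][j] = (1)² + (-1)² + (1)² + (-1)² + (1)² + (1)² + (-1)² + (-1)² + (-1)² + (-1)² + (1)² + (-1)² + (-1)² + (1)² + (-1)² + (1)² = 1 + 1 + 1 + 1 + 1 + 1 + 1 + 1 + 1 + 1 + 1 + 1 + 1 + 1 + 1 + 1 = 16.
(H·H^T)[9][2] = Σ_j H[9][j]·H[2][j] = (1)·(-1) + (-1)·(-1) + (1)·(1) + (-1)·(1) + (1)·(-1) + (1)·(1) + (-1)·(-1) + (-1)·(1) + (1)·(1) + (1)·(-1) + (-1)·(1) + (1)·(1) + (1)·(1) + (-1)·(1) + (1)·(-1) + (-1)·(-1) = -1 + 1 + 1 + -1 + -1 + 1 + 1 + -1 + 1 + -1 + -1 + 1 + 1 + -1 + -1 + 1 = 0.
So rows 9 and 2 are orthogonal; the diagonal entry equals n = 16.

(1,1) entry = 16; (9,2) entry = 0.


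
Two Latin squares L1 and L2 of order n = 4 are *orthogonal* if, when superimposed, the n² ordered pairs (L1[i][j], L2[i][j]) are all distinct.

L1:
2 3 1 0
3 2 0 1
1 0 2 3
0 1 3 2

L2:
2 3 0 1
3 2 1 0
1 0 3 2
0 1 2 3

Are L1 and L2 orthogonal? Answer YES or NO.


Form the n² = 16 superimposed pairs (L1[i][j], L2[i][j]), row by row (rows and columns indexed from 0):
row 0: (2,2) (3,3) (1,0) (0,1)
row 1: (3,3) (2,2) (0,1) (1,0)
row 2: (1,1) (0,0) (2,3) (3,2)
row 3: (0,0) (1,1) (3,2) (2,3)
Orthogonality requires all 16 pairs distinct.
But the pair (3,3) repeats: cell (0,1) has L1 = 3, L2 = 3, and cell (1,0) has L1 = 3, L2 = 3.
A repeated pair means some other pair never occurs (only 8 distinct pairs out of 16), so the squares are not orthogonal.
Conclusion: NO.

NO


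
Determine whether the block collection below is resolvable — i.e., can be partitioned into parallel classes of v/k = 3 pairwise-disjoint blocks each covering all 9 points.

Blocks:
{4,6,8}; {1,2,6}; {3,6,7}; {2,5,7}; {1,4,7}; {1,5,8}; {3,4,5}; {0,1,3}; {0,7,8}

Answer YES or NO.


v = 9, block size k = 3, number of blocks = 9.
For resolvability, blocks must partition into parallel classes of size v/k = 3.
Total blocks must therefore be a multiple of 3: 9 = 3·3 + 0 ⇒ divisible ✓.
Consider block {3,6,7}. The only other block(s) in the collection disjoint from it are {1,5,8} — just 1 block(s). Any parallel class containing {3,6,7} would need 2 other blocks each disjoint from it, so no parallel class of size 3 can contain {3,6,7}.
Since every block must belong to some parallel class in a resolution, the collection cannot be partitioned into parallel classes.
Resolvable? NO.

NO


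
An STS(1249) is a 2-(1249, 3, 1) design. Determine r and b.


An STS(v) is a 2-(v, 3, 1) BIBD: block size k = 3, λ = 1.
Replication: r(k − 1) = λ(v − 1) ⇒ r·2 = 1249 − 1 = 1248 ⇒ r = 624.
Block count: b = v(v − 1)/6 = 1249·1248/6 = 1558752/6 = 259792.
(Check via bk = vr: 259792·3 = 779376 = 1249·624 = 779376 ✓.)

r = 624, b = 259792.


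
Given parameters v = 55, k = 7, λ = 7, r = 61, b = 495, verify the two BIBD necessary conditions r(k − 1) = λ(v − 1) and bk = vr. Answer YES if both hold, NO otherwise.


Condition (i): r(k − 1) = 61·6 = 366; λ(v − 1) = 7·54 = 378. Match? NO.
Condition (ii): bk = 495·7 = 3465; vr = 55·61 = 3355. Match? NO.
Both conditions hold? NO.

NO


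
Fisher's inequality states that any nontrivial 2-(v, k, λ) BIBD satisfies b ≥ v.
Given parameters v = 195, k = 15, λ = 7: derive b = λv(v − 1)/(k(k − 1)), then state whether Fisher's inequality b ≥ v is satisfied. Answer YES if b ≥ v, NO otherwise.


r = λ(v − 1)/(k − 1) = 7·194/14 = 97.
b = vr/k = 195·97/15 = 1261.
Fisher's inequality: b ≥ v ⇔ 1261 ≥ 195? YES.

YES


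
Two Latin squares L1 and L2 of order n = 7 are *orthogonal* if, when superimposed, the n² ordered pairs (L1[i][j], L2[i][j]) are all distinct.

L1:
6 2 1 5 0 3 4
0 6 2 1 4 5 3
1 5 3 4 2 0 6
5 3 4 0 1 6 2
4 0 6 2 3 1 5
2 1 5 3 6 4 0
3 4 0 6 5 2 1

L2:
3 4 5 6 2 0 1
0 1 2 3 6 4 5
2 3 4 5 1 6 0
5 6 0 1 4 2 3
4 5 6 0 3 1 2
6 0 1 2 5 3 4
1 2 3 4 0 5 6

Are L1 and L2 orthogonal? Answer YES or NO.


Form the n² = 49 superimposed pairs (L1[i][j], L2[i][j]), row by row (rows and columns indexed from 0):
row 0: (6,3) (2,4) (1,5) (5,6) (0,2) (3,0) (4,1)
row 1: (0,0) (6,1) (2,2) (1,3) (4,6) (5,4) (3,5)
row 2: (1,2) (5,3) (3,4) (4,5) (2,1) (0,6) (6,0)
row 3: (5,5) (3,6) (4,0) (0,1) (1,4) (6,2) (2,3)
row 4: (4,4) (0,5) (6,6) (2,0) (3,3) (1,1) (5,2)
row 5: (2,6) (1,0) (5,1) (3,2) (6,5) (4,3) (0,4)
row 6: (3,1) (4,2) (0,3) (6,4) (5,0) (2,5) (1,6)
Orthogonality requires all 49 pairs distinct.
Check by first coordinate: for each symbol s of L1, list the L2 entries in the n cells where L1 = s; they must all differ.
  L1 = 0: L2 entries (in reading order) 2, 0, 6, 1, 5, 4, 3 — all 7 distinct ✓
  L1 = 1: L2 entries (in reading order) 5, 3, 2, 4, 1, 0, 6 — all 7 distinct ✓
  L1 = 2: L2 entries (in reading order) 4, 2, 1, 3, 0, 6, 5 — all 7 distinct ✓
  L1 = 3: L2 entries (in reading order) 0, 5, 4, 6, 3, 2, 1 — all 7 distinct ✓
  L1 = 4: L2 entries (in reading order) 1, 6, 5, 0, 4, 3, 2 — all 7 distinct ✓
  L1 = 5: L2 entries (in reading order) 6, 4, 3, 5, 2, 1, 0 — all 7 distinct ✓
  L1 = 6: L2 entries (in reading order) 3, 1, 0, 2, 6, 5, 4 — all 7 distinct ✓
Every symbol of L1 meets every symbol of L2 exactly once, so all 49 pairs are distinct (49 of 49).
Conclusion: YES.

YES


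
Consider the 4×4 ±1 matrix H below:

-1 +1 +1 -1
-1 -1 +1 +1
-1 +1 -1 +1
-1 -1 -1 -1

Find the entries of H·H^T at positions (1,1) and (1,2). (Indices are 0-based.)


Row 1 of H: [-1, -1, 1, 1].
Row 2 of H: [-1, 1, -1, 1].
(H·H^T)[1][1] = Σ_j H[1][j]·H[1][j] = (-1)² + (-1)² + (1)² + (1)² = 1 + 1 + 1 + 1 = 4.
(H·H^T)[1][2] = Σ_j H[1][j]·H[2][j] = (-1)·(-1) + (-1)·(1) + (1)·(-1) + (1)·(1) = 1 + -1 + -1 + 1 = 0.
So rows 1 and 2 are orthogonal; the diagonal entry equals n = 4.

(1,1) entry = 4; (1,2) entry = 0.


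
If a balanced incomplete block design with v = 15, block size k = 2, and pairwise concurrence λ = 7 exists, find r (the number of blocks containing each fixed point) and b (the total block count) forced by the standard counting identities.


Any 2-(v, k, λ) BIBD satisfies two necessary conditions:
  (i)  Each point sits in r blocks, and counting incidences through any fixed point gives r(k − 1) = λ(v − 1), so r = λ(v − 1)/(k − 1).
  (ii) Total incidences bk = vr, so b = vr/k.
Step 1: r = λ(v − 1)/(k − 1) = 7·(15 − 1)/(2 − 1) = 7·14/1 = 98/1 = 98.
Step 2: b = vr/k = 15·98/2 = 1470/2 = 735.
Check integrality: r = 98 ∈ Z ✓, b = 735 ∈ Z ✓.
(These identities are necessary conditions: they determine r and b for any design with these parameters, but do not by themselves prove that one exists.)

r = 98, b = 735.


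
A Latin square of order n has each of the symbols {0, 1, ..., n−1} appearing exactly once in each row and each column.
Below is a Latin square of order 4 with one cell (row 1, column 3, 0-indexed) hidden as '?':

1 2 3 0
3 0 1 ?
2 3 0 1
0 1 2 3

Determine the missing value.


Row 1 contains symbols [0, 1, 3] — missing [2].
Column 3 contains symbols [0, 1, 3] — missing [2].
The missing symbol must appear in both missing sets; intersection = [2].
Therefore the hidden value is 2.

Missing value = 2.


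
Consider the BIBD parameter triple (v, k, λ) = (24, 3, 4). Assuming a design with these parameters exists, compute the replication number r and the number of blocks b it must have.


Any 2-(v, k, λ) BIBD satisfies two necessary conditions:
  (i)  Each point sits in r blocks, and counting incidences through any fixed point gives r(k − 1) = λ(v − 1), so r = λ(v − 1)/(k − 1).
  (ii) Total incidences bk = vr, so b = vr/k.
Step 1: r = λ(v − 1)/(k − 1) = 4·(24 − 1)/(3 − 1) = 4·23/2 = 92/2 = 46.
Step 2: b = vr/k = 24·46/3 = 1104/3 = 368.
Check integrality: r = 46 ∈ Z ✓, b = 368 ∈ Z ✓.
(These identities are necessary conditions: they determine r and b for any design with these parameters, but do not by themselves prove that one exists.)

r = 46, b = 368.


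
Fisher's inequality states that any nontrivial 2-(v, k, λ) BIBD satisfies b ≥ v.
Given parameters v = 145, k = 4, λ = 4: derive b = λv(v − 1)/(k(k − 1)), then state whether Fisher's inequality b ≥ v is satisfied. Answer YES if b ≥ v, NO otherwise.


r = λ(v − 1)/(k − 1) = 4·144/3 = 192.
b = vr/k = 145·192/4 = 6960.
Fisher's inequality: b ≥ v ⇔ 6960 ≥ 145? YES.

YES


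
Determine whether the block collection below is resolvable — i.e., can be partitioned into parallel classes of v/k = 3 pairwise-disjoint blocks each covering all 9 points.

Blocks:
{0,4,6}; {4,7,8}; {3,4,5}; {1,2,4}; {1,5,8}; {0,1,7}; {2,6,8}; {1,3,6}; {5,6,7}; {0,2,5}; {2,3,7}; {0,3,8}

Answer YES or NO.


v = 9, block size k = 3, number of blocks = 12.
For resolvability, blocks must partition into parallel classes of size v/k = 3.
Total blocks must therefore be a multiple of 3: 12 = 3·4 + 0 ⇒ divisible ✓.
Greedy packing gives 4 candidate class(es). Each should be a full parallel class (size 3, covers all 9 points).
  Class 1 (3 blocks): {0,4,6}; {1,5,8}; {2,3,7}. Points covered: [0, 1, 2, 3, 4, 5, 6, 7, 8].
  Class 2 (3 blocks): {4,7,8}; {1,3,6}; {0,2,5}. Points covered: [0, 1, 2, 3, 4, 5, 6, 7, 8].
  Class 3 (3 blocks): {3,4,5}; {0,1,7}; {2,6,8}. Points covered: [0, 1, 2, 3, 4, 5, 6, 7, 8].
  Class 4 (3 blocks): {1,2,4}; {5,6,7}; {0,3,8}. Points covered: [0, 1, 2, 3, 4, 5, 6, 7, 8].
All classes full (size 3)? YES. All classes cover every point? YES.
Resolvable? YES.

YES


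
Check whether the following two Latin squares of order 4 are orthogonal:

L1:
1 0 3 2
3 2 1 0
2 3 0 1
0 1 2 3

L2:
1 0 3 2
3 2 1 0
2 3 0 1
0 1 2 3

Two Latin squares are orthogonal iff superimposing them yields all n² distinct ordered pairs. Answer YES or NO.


Form the n² = 16 superimposed pairs (L1[i][j], L2[i][j]), row by row (rows and columns indexed from 0):
row 0: (1,1) (0,0) (3,3) (2,2)
row 1: (3,3) (2,2) (1,1) (0,0)
row 2: (2,2) (3,3) (0,0) (1,1)
row 3: (0,0) (1,1) (2,2) (3,3)
Orthogonality requires all 16 pairs distinct.
But the pair (3,3) repeats: cell (0,2) has L1 = 3, L2 = 3, and cell (1,0) has L1 = 3, L2 = 3.
A repeated pair means some other pair never occurs (only 4 distinct pairs out of 16), so the squares are not orthogonal.
Conclusion: NO.

NO


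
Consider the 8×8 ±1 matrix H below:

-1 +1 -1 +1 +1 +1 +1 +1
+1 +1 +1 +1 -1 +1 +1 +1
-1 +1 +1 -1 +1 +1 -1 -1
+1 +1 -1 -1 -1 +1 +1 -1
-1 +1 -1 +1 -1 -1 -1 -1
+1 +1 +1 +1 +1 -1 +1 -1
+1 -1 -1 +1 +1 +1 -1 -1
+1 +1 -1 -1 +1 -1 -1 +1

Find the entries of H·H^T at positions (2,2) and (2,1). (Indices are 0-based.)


Row 1 of H: [1, 1, 1, 1, -1, 1, 1, 1].
Row 2 of H: [-1, 1, 1, -1, 1, 1, -1, -1].
(H·H^T)[2][2] = Σ_j H[2][j]·H[2][j] = (-1)² + (1)² + (1)² + (-1)² + (1)² + (1)² + (-1)² + (-1)² = 1 + 1 + 1 + 1 + 1 + 1 + 1 + 1 = 8.
(H·H^T)[2][1] = Σ_j H[2][j]·H[1][j] = (-1)·(1) + (1)·(1) + (1)·(1) + (-1)·(1) + (1)·(-1) + (1)·(1) + (-1)·(1) + (-1)·(1) = -1 + 1 + 1 + -1 + -1 + 1 + -1 + -1 = -2.
Rows 2 and 1 are not orthogonal (dot product = -2 ≠ 0), so H is not a Hadamard matrix.

(2,2) entry = 8; (2,1) entry = -2.


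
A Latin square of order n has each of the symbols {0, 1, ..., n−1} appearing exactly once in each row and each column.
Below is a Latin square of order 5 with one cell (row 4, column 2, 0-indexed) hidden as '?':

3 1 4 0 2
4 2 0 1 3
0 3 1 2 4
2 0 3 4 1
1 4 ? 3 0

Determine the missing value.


Row 4 contains symbols [0, 1, 3, 4] — missing [2].
Column 2 contains symbols [0, 1, 3, 4] — missing [2].
The missing symbol must appear in both missing sets; intersection = [2].
Therefore the hidden value is 2.

Missing value = 2.


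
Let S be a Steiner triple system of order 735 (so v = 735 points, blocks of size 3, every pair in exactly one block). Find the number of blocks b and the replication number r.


An STS(v) is a 2-(v, 3, 1) BIBD: block size k = 3, λ = 1.
Replication: r(k − 1) = λ(v − 1) ⇒ r·2 = 735 − 1 = 734 ⇒ r = 367.
Block count: bk = vr ⇒ b·3 = 735·367 = 269745 ⇒ b = 89915.

r = 367, b = 89915.


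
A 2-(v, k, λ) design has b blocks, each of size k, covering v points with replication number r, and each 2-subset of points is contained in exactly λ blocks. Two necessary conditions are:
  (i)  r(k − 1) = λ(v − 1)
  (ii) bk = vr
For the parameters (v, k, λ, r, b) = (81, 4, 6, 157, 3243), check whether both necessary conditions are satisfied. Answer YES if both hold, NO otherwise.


Condition (i): r(k − 1) = 157·3 = 471; λ(v − 1) = 6·80 = 480. Match? NO.
Condition (ii): bk = 3243·4 = 12972; vr = 81·157 = 12717. Match? NO.
Both conditions hold? NO.

NO


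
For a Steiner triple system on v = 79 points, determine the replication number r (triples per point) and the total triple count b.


An STS(v) is a 2-(v, 3, 1) BIBD: block size k = 3, λ = 1.
Replication: r(k − 1) = λ(v − 1) ⇒ r·2 = 79 − 1 = 78 ⇒ r = 39.
Block count: b = v(v − 1)/6 = 79·78/6 = 6162/6 = 1027.
(Check via bk = vr: 1027·3 = 3081 = 79·39 = 3081 ✓.)

r = 39, b = 1027.


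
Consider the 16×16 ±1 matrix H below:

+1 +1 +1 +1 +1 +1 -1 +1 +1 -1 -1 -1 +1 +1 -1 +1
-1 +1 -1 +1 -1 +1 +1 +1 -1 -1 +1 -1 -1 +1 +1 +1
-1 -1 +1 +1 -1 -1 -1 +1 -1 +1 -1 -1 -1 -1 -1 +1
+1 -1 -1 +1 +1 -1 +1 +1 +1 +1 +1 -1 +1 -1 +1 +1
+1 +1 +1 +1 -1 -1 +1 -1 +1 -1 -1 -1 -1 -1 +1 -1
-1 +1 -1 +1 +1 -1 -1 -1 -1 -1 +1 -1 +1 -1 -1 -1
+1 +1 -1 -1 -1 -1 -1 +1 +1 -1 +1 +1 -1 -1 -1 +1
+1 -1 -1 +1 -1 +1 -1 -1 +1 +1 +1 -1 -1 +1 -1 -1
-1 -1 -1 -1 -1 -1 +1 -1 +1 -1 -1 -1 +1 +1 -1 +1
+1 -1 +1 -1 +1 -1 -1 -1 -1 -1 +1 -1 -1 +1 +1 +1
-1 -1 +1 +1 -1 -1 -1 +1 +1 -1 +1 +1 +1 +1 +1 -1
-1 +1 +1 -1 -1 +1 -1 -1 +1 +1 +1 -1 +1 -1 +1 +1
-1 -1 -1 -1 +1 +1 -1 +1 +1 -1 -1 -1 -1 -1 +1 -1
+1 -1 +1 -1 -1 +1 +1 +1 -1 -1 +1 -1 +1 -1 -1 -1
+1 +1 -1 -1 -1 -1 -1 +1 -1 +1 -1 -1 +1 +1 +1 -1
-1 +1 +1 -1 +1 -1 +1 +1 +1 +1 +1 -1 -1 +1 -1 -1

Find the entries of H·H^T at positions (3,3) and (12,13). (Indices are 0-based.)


Row 3 of H: [1, -1, -1, 1, 1, -1, 1, 1, 1, 1, 1, -1, 1, -1, 1, 1].
Row 12 of H: [-1, -1, -1, -1, 1, 1, -1, 1, 1, -1, -1, -1, -1, -1, 1, -1].
Row 13 of H: [1, -1, 1, -1, -1, 1, 1, 1, -1, -1, 1, -1, 1, -1, -1, -1].
(H·H^T)[3][3] = Σ_j H[3][j]·H[3][j] = (1)² + (-1)² + (-1)² + (1)² + (1)² + (-1)² + (1)² + (1)² + (1)² + (1)² + (1)² + (-1)² + (1)² + (-1)² + (1)² + (1)² = 1 + 1 + 1 + 1 + 1 + 1 + 1 + 1 + 1 + 1 + 1 + 1 + 1 + 1 + 1 + 1 = 16.
(H·H^T)[12][13] = Σ_j H[12][j]·H[13][j] = (-1)·(1) + (-1)·(-1) + (-1)·(1) + (-1)·(-1) + (1)·(-1) + (1)·(1) + (-1)·(1) + (1)·(1) + (1)·(-1) + (-1)·(-1) + (-1)·(1) + (-1)·(-1) + (-1)·(1) + (-1)·(-1) + (1)·(-1) + (-1)·(-1) = -1 + 1 + -1 + 1 + -1 + 1 + -1 + 1 + -1 + 1 + -1 + 1 + -1 + 1 + -1 + 1 = 0.
So rows 12 and 13 are orthogonal; the diagonal entry equals n = 16.

(3,3) entry = 16; (12,13) entry = 0.


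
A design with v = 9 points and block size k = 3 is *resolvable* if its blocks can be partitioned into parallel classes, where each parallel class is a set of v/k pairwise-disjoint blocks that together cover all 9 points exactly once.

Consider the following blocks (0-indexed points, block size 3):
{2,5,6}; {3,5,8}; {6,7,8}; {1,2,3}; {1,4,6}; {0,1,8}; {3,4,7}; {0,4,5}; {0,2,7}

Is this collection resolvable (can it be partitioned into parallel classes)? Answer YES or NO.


v = 9, block size k = 3, number of blocks = 9.
For resolvability, blocks must partition into parallel classes of size v/k = 3.
Total blocks must therefore be a multiple of 3: 9 = 3·3 + 0 ⇒ divisible ✓.
Greedy packing gives 3 candidate class(es). Each should be a full parallel class (size 3, covers all 9 points).
  Class 1 (3 blocks): {2,5,6}; {0,1,8}; {3,4,7}. Points covered: [0, 1, 2, 3, 4, 5, 6, 7, 8].
  Class 2 (3 blocks): {3,5,8}; {1,4,6}; {0,2,7}. Points covered: [0, 1, 2, 3, 4, 5, 6, 7, 8].
  Class 3 (3 blocks): {6,7,8}; {1,2,3}; {0,4,5}. Points covered: [0, 1, 2, 3, 4, 5, 6, 7, 8].
All classes full (size 3)? YES. All classes cover every point? YES.
Resolvable? YES.

YES


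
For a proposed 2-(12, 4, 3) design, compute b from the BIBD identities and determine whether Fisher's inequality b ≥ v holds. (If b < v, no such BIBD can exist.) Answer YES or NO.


b = λv(v − 1)/(k(k − 1)) = 3·12·11/(4·3) = 396/12 = 33.
Compare with v = 12: b ≥ v, so Fisher's inequality holds.

YES


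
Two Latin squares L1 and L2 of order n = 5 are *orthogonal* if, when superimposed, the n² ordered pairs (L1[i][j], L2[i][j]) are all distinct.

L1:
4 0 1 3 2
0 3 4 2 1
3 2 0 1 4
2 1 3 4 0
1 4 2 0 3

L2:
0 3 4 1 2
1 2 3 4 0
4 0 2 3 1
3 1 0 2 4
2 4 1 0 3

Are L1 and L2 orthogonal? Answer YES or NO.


Form the n² = 25 superimposed pairs (L1[i][j], L2[i][j]), row by row (rows and columns indexed from 0):
row 0: (4,0) (0,3) (1,4) (3,1) (2,2)
row 1: (0,1) (3,2) (4,3) (2,4) (1,0)
row 2: (3,4) (2,0) (0,2) (1,3) (4,1)
row 3: (2,3) (1,1) (3,0) (4,2) (0,4)
row 4: (1,2) (4,4) (2,1) (0,0) (3,3)
Orthogonality requires all 25 pairs distinct.
Check by first coordinate: for each symbol s of L1, list the L2 entries in the n cells where L1 = s; they must all differ.
  L1 = 0: L2 entries (in reading order) 3, 1, 2, 4, 0 — all 5 distinct ✓
  L1 = 1: L2 entries (in reading order) 4, 0, 3, 1, 2 — all 5 distinct ✓
  L1 = 2: L2 entries (in reading order) 2, 4, 0, 3, 1 — all 5 distinct ✓
  L1 = 3: L2 entries (in reading order) 1, 2, 4, 0, 3 — all 5 distinct ✓
  L1 = 4: L2 entries (in reading order) 0, 3, 1, 2, 4 — all 5 distinct ✓
Every symbol of L1 meets every symbol of L2 exactly once, so all 25 pairs are distinct (25 of 25).
Conclusion: YES.

YES


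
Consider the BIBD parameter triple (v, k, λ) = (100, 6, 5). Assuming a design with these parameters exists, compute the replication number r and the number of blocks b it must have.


Any 2-(v, k, λ) BIBD satisfies two necessary conditions:
  (i)  Each point sits in r blocks, and counting incidences through any fixed point gives r(k − 1) = λ(v − 1), so r = λ(v − 1)/(k − 1).
  (ii) Total incidences bk = vr, so b = vr/k.
Step 1: r = λ(v − 1)/(k − 1) = 5·(100 − 1)/(6 − 1) = 5·99/5 = 495/5 = 99.
Step 2: b = vr/k = 100·99/6 = 9900/6 = 1650.
Check integrality: r = 99 ∈ Z ✓, b = 1650 ∈ Z ✓.
(These identities are necessary conditions: they determine r and b for any design with these parameters, but do not by themselves prove that one exists.)

r = 99, b = 1650.


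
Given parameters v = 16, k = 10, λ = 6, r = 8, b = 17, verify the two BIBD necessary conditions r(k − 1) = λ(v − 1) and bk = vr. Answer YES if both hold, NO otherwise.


Condition (i): r(k − 1) = 8·9 = 72; λ(v − 1) = 6·15 = 90. Match? NO.
Condition (ii): bk = 17·10 = 170; vr = 16·8 = 128. Match? NO.
Both conditions hold? NO.

NO


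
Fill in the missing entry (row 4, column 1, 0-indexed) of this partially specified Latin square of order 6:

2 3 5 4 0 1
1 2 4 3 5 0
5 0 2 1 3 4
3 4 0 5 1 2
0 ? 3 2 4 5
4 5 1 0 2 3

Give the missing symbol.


Row 4 contains symbols [0, 2, 3, 4, 5] — missing [1].
Column 1 contains symbols [0, 2, 3, 4, 5] — missing [1].
The missing symbol must appear in both missing sets; intersection = [1].
Therefore the hidden value is 1.

Missing value = 1.


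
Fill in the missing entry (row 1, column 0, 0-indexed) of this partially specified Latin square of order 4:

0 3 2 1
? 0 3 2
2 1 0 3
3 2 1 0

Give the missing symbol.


Row 1 contains symbols [0, 2, 3] — missing [1].
Column 0 contains symbols [0, 2, 3] — missing [1].
The missing symbol must appear in both missing sets; intersection = [1].
Therefore the hidden value is 1.

Missing value = 1.


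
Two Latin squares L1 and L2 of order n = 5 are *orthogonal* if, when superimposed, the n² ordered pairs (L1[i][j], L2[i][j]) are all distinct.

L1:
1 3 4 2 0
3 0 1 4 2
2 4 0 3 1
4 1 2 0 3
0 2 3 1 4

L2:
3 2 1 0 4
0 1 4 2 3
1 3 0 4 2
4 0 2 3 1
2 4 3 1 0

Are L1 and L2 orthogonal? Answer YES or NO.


Form the n² = 25 superimposed pairs (L1[i][j], L2[i][j]), row by row (rows and columns indexed from 0):
row 0: (1,3) (3,2) (4,1) (2,0) (0,4)
row 1: (3,0) (0,1) (1,4) (4,2) (2,3)
row 2: (2,1) (4,3) (0,0) (3,4) (1,2)
row 3: (4,4) (1,0) (2,2) (0,3) (3,1)
row 4: (0,2) (2,4) (3,3) (1,1) (4,0)
Orthogonality requires all 25 pairs distinct.
Check by first coordinate: for each symbol s of L1, list the L2 entries in the n cells where L1 = s; they must all differ.
  L1 = 0: L2 entries (in reading order) 4, 1, 0, 3, 2 — all 5 distinct ✓
  L1 = 1: L2 entries (in reading order) 3, 4, 2, 0, 1 — all 5 distinct ✓
  L1 = 2: L2 entries (in reading order) 0, 3, 1, 2, 4 — all 5 distinct ✓
  L1 = 3: L2 entries (in reading order) 2, 0, 4, 1, 3 — all 5 distinct ✓
  L1 = 4: L2 entries (in reading order) 1, 2, 3, 4, 0 — all 5 distinct ✓
Every symbol of L1 meets every symbol of L2 exactly once, so all 25 pairs are distinct (25 of 25).
Conclusion: YES.

YES


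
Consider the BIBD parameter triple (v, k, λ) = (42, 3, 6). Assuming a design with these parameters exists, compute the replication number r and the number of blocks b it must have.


Any 2-(v, k, λ) BIBD satisfies two necessary conditions:
  (i)  Each point sits in r blocks, and counting incidences through any fixed point gives r(k − 1) = λ(v − 1), so r = λ(v − 1)/(k − 1).
  (ii) Total incidences bk = vr, so b = vr/k.
Step 1: r = λ(v − 1)/(k − 1) = 6·(42 − 1)/(3 − 1) = 6·41/2 = 246/2 = 123.
Step 2: b = vr/k = 42·123/3 = 5166/3 = 1722.
Check integrality: r = 123 ∈ Z ✓, b = 1722 ∈ Z ✓.
(These identities are necessary conditions: they determine r and b for any design with these parameters, but do not by themselves prove that one exists.)

r = 123, b = 1722.


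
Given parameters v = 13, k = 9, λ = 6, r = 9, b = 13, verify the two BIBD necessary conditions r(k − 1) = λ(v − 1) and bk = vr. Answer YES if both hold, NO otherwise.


Condition (i): r(k − 1) = 9·8 = 72; λ(v − 1) = 6·12 = 72. Match? YES.
Condition (ii): bk = 13·9 = 117; vr = 13·9 = 117. Match? YES.
Both conditions hold? YES.

YES


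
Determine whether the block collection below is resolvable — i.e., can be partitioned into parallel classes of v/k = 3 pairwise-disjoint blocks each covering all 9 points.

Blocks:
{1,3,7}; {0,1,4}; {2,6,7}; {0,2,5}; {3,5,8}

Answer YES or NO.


v = 9, block size k = 3, number of blocks = 5.
For resolvability, blocks must partition into parallel classes of size v/k = 3.
Total blocks must therefore be a multiple of 3: 5 = 3·1 + 2 ⇒ not divisible ✗.
Resolvable? NO.

NO


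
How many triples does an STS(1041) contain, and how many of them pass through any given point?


An STS(v) is a 2-(v, 3, 1) BIBD: block size k = 3, λ = 1.
Replication: r(k − 1) = λ(v − 1) ⇒ r·2 = 1041 − 1 = 1040 ⇒ r = 520.
Block count: b = v(v − 1)/6 = 1041·1040/6 = 1082640/6 = 180440.

r = 520, b = 180440.


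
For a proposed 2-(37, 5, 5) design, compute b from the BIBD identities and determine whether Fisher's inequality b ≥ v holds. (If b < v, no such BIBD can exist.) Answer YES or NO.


r = λ(v − 1)/(k − 1) = 5·36/4 = 45.
b = vr/k = 37·45/5 = 333.
Fisher's inequality: b ≥ v ⇔ 333 ≥ 37? YES.

YES


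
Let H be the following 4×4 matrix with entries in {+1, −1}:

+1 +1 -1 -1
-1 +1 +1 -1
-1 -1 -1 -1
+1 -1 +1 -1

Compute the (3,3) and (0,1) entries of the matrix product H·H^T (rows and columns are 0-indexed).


Row 0 of H: [1, 1, -1, -1].
Row 1 of H: [-1, 1, 1, -1].
Row 3 of H: [1, -1, 1, -1].
(H·H^T)[3][3] = Σ_j H[3][j]·H[3][j] = (1)² + (-1)² + (1)² + (-1)² = 1 + 1 + 1 + 1 = 4.
(H·H^T)[0][1] = Σ_j H[0][j]·H[1][j] = (1)·(-1) + (1)·(1) + (-1)·(1) + (-1)·(-1) = -1 + 1 + -1 + 1 = 0.
So rows 0 and 1 are orthogonal; the diagonal entry equals n = 4.

(3,3) entry = 4; (0,1) entry = 0.


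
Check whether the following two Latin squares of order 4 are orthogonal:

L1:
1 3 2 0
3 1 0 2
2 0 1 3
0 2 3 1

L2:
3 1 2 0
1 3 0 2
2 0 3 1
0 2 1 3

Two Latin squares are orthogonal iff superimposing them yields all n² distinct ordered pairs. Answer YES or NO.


Form the n² = 16 superimposed pairs (L1[i][j], L2[i][j]), row by row (rows and columns indexed from 0):
row 0: (1,3) (3,1) (2,2) (0,0)
row 1: (3,1) (1,3) (0,0) (2,2)
row 2: (2,2) (0,0) (1,3) (3,1)
row 3: (0,0) (2,2) (3,1) (1,3)
Orthogonality requires all 16 pairs distinct.
But the pair (3,1) repeats: cell (0,1) has L1 = 3, L2 = 1, and cell (1,0) has L1 = 3, L2 = 1.
A repeated pair means some other pair never occurs (only 4 distinct pairs out of 16), so the squares are not orthogonal.
Conclusion: NO.

NO


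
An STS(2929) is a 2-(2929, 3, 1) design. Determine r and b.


An STS(v) is a 2-(v, 3, 1) BIBD: block size k = 3, λ = 1.
Replication: r(k − 1) = λ(v − 1) ⇒ r·2 = 2929 − 1 = 2928 ⇒ r = 1464.
Block count: bk = vr ⇒ b·3 = 2929·1464 = 4288056 ⇒ b = 1429352.
(Check via b = v(v − 1)/6 = 2929·2928/6 = 8576112/6 = 1429352.)

r = 1464, b = 1429352.


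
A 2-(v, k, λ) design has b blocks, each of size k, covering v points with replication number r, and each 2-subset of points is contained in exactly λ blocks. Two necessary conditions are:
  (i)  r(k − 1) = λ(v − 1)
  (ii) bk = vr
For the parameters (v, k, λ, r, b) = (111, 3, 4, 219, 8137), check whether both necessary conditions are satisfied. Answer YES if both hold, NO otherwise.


Condition (i): r(k − 1) = 219·2 = 438; λ(v − 1) = 4·110 = 440. Match? NO.
Condition (ii): bk = 8137·3 = 24411; vr = 111·219 = 24309. Match? NO.
Both conditions hold? NO.

NO


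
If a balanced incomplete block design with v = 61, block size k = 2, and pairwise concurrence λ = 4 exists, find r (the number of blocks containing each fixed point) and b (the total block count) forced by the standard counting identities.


Any 2-(v, k, λ) BIBD satisfies two necessary conditions:
  (i)  Each point sits in r blocks, and counting incidences through any fixed point gives r(k − 1) = λ(v − 1), so r = λ(v − 1)/(k − 1).
  (ii) Total incidences bk = vr, so b = vr/k.
Step 1: r = λ(v − 1)/(k − 1) = 4·(61 − 1)/(2 − 1) = 4·60/1 = 240/1 = 240.
Step 2: b = vr/k = 61·240/2 = 14640/2 = 7320.
Check integrality: r = 240 ∈ Z ✓, b = 7320 ∈ Z ✓.
(These identities are necessary conditions: they determine r and b for any design with these parameters, but do not by themselves prove that one exists.)

r = 240, b = 7320.


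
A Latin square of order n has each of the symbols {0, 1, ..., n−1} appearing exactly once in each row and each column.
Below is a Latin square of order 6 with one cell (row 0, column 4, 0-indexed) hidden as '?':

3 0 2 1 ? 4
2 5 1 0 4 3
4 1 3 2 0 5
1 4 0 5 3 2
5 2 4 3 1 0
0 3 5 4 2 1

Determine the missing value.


Row 0 contains symbols [0, 1, 2, 3, 4] — missing [5].
Column 4 contains symbols [0, 1, 2, 3, 4] — missing [5].
The missing symbol must appear in both missing sets; intersection = [5].
Therefore the hidden value is 5.

Missing value = 5.


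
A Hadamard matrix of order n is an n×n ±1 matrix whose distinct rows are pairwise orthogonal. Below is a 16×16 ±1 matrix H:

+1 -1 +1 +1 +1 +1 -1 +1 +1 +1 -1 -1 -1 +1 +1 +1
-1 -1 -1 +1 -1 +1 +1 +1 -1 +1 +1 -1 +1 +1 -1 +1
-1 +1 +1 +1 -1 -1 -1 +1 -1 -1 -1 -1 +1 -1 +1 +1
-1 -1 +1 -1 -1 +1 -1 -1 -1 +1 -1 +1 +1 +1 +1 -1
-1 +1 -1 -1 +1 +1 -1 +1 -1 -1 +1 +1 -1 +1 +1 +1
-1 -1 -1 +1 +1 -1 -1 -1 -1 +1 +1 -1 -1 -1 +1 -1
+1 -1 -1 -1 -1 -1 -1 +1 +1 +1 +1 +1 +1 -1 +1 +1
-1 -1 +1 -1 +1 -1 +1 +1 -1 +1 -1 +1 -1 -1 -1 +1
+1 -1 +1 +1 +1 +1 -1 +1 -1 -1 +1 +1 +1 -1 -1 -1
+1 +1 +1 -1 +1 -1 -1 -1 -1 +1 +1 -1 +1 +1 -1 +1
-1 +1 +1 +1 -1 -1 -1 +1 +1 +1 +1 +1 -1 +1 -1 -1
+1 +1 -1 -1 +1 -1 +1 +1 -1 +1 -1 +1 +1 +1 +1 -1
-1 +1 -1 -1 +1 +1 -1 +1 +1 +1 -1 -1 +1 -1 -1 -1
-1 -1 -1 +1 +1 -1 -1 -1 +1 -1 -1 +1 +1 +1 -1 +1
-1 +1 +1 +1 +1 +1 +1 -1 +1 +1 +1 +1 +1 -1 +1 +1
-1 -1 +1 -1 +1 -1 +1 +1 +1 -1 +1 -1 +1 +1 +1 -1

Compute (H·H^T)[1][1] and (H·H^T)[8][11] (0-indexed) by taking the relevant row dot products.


Row 1 of H: [-1, -1, -1, 1, -1, 1, 1, 1, -1, 1, 1, -1, 1, 1, -1, 1].
Row 8 of H: [1, -1, 1, 1, 1, 1, -1, 1, -1, -1, 1, 1, 1, -1, -1, -1].
Row 11 of H: [1, 1, -1, -1, 1, -1, 1, 1, -1, 1, -1, 1, 1, 1, 1, -1].
(H·H^T)[1][1] = Σ_j H[1][j]·H[1][j] = (-1)² + (-1)² + (-1)² + (1)² + (-1)² + (1)² + (1)² + (1)² + (-1)² + (1)² + (1)² + (-1)² + (1)² + (1)² + (-1)² + (1)² = 1 + 1 + 1 + 1 + 1 + 1 + 1 + 1 + 1 + 1 + 1 + 1 + 1 + 1 + 1 + 1 = 16.
(H·H^T)[8][11] = Σ_j H[8][j]·H[11][j] = (1)·(1) + (-1)·(1) + (1)·(-1) + (1)·(-1) + (1)·(1) + (1)·(-1) + (-1)·(1) + (1)·(1) + (-1)·(-1) + (-1)·(1) + (1)·(-1) + (1)·(1) + (1)·(1) + (-1)·(1) + (-1)·(1) + (-1)·(-1) = 1 + -1 + -1 + -1 + 1 + -1 + -1 + 1 + 1 + -1 + -1 + 1 + 1 + -1 + -1 + 1 = -2.
Rows 8 and 11 are not orthogonal (dot product = -2 ≠ 0), so H is not a Hadamard matrix.

(1,1) entry = 16; (8,11) entry = -2.


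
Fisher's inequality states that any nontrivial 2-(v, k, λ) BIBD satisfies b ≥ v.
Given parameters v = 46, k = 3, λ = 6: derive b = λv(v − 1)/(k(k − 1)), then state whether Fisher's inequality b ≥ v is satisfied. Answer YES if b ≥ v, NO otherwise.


b = λv(v − 1)/(k(k − 1)) = 6·46·45/(3·2) = 12420/6 = 2070.
Compare with v = 46: b ≥ v, so Fisher's inequality holds.

YES


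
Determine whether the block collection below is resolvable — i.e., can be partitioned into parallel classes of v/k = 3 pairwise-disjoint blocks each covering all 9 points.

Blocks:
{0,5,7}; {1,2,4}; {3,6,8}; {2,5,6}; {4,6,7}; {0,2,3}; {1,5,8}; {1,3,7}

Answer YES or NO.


v = 9, block size k = 3, number of blocks = 8.
For resolvability, blocks must partition into parallel classes of size v/k = 3.
Total blocks must therefore be a multiple of 3: 8 = 3·2 + 2 ⇒ not divisible ✗.
Resolvable? NO.

NO


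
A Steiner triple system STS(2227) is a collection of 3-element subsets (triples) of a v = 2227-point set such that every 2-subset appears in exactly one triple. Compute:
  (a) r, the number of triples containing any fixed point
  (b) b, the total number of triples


An STS(v) is a 2-(v, 3, 1) BIBD: block size k = 3, λ = 1.
Replication: r(k − 1) = λ(v − 1) ⇒ r·2 = 2227 − 1 = 2226 ⇒ r = 1113.
Block count: bk = vr ⇒ b·3 = 2227·1113 = 2478651 ⇒ b = 826217.

r = 1113, b = 826217.


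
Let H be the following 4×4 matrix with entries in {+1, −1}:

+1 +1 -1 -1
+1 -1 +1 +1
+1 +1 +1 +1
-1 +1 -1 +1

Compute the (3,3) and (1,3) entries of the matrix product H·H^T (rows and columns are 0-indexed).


Row 1 of H: [1, -1, 1, 1].
Row 3 of H: [-1, 1, -1, 1].
(H·H^T)[3][3] = Σ_j H[3][j]·H[3][j] = (-1)² + (1)² + (-1)² + (1)² = 1 + 1 + 1 + 1 = 4.
(H·H^T)[1][3] = Σ_j H[1][j]·H[3][j] = (1)·(-1) + (-1)·(1) + (1)·(-1) + (1)·(1) = -1 + -1 + -1 + 1 = -2.
Rows 1 and 3 are not orthogonal (dot product = -2 ≠ 0), so H is not a Hadamard matrix.

(3,3) entry = 4; (1,3) entry = -2.


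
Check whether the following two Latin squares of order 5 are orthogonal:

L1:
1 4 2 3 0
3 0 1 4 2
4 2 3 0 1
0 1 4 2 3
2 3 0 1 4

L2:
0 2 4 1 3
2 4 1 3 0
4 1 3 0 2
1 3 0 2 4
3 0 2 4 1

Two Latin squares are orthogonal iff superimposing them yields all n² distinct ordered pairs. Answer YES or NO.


Form the n² = 25 superimposed pairs (L1[i][j], L2[i][j]), row by row (rows and columns indexed from 0):
row 0: (1,0) (4,2) (2,4) (3,1) (0,3)
row 1: (3,2) (0,4) (1,1) (4,3) (2,0)
row 2: (4,4) (2,1) (3,3) (0,0) (1,2)
row 3: (0,1) (1,3) (4,0) (2,2) (3,4)
row 4: (2,3) (3,0) (0,2) (1,4) (4,1)
Orthogonality requires all 25 pairs distinct.
Check by first coordinate: for each symbol s of L1, list the L2 entries in the n cells where L1 = s; they must all differ.
  L1 = 0: L2 entries (in reading order) 3, 4, 0, 1, 2 — all 5 distinct ✓
  L1 = 1: L2 entries (in reading order) 0, 1, 2, 3, 4 — all 5 distinct ✓
  L1 = 2: L2 entries (in reading order) 4, 0, 1, 2, 3 — all 5 distinct ✓
  L1 = 3: L2 entries (in reading order) 1, 2, 3, 4, 0 — all 5 distinct ✓
  L1 = 4: L2 entries (in reading order) 2, 3, 4, 0, 1 — all 5 distinct ✓
Every symbol of L1 meets every symbol of L2 exactly once, so all 25 pairs are distinct (25 of 25).
Conclusion: YES.

YES


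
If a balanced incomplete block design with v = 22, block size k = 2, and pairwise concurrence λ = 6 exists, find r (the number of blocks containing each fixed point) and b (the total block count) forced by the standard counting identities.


Any 2-(v, k, λ) BIBD satisfies two necessary conditions:
  (i)  Each point sits in r blocks, and counting incidences through any fixed point gives r(k − 1) = λ(v − 1), so r = λ(v − 1)/(k − 1).
  (ii) Total incidences bk = vr, so b = vr/k.
Step 1: r = λ(v − 1)/(k − 1) = 6·(22 − 1)/(2 − 1) = 6·21/1 = 126/1 = 126.
Step 2: b = vr/k = 22·126/2 = 2772/2 = 1386.
Check integrality: r = 126 ∈ Z ✓, b = 1386 ∈ Z ✓.
(These identities are necessary conditions: they determine r and b for any design with these parameters, but do not by themselves prove that one exists.)

r = 126, b = 1386.


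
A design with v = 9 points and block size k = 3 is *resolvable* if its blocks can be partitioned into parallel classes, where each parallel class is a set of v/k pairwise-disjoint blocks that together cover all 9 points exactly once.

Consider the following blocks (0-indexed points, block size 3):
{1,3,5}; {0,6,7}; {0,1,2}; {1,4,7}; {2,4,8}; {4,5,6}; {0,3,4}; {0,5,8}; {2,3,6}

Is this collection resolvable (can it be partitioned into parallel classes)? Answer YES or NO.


v = 9, block size k = 3, number of blocks = 9.
For resolvability, blocks must partition into parallel classes of size v/k = 3.
Total blocks must therefore be a multiple of 3: 9 = 3·3 + 0 ⇒ divisible ✓.
Consider block {0,1,2}. The only other block(s) in the collection disjoint from it are {4,5,6} — just 1 block(s). Any parallel class containing {0,1,2} would need 2 other blocks each disjoint from it, so no parallel class of size 3 can contain {0,1,2}.
Since every block must belong to some parallel class in a resolution, the collection cannot be partitioned into parallel classes.
Resolvable? NO.

NO


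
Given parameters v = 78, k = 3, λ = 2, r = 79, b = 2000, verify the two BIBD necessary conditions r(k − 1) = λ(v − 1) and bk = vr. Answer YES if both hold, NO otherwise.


Condition (i): r(k − 1) = 79·2 = 158; λ(v − 1) = 2·77 = 154. Match? NO.
Condition (ii): bk = 2000·3 = 6000; vr = 78·79 = 6162. Match? NO.
Both conditions hold? NO.

NO


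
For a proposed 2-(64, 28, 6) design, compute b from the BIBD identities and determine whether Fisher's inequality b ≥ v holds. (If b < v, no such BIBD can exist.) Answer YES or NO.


r = λ(v − 1)/(k − 1) = 6·63/27 = 14.
b = vr/k = 64·14/28 = 32.
Fisher's inequality: b ≥ v ⇔ 32 ≥ 64? NO.

NO


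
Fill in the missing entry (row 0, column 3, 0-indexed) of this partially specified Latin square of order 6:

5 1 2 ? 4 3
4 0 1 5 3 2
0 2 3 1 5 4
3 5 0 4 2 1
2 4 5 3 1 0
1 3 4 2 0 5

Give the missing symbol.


Row 0 contains symbols [1, 2, 3, 4, 5] — missing [0].
Column 3 contains symbols [1, 2, 3, 4, 5] — missing [0].
The missing symbol must appear in both missing sets; intersection = [0].
Therefore the hidden value is 0.

Missing value = 0.


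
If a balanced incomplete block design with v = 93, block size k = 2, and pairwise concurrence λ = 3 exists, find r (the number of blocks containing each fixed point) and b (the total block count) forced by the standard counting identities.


Any 2-(v, k, λ) BIBD satisfies two necessary conditions:
  (i)  Each point sits in r blocks, and counting incidences through any fixed point gives r(k − 1) = λ(v − 1), so r = λ(v − 1)/(k − 1).
  (ii) Total incidences bk = vr, so b = vr/k.
Step 1: r = λ(v − 1)/(k − 1) = 3·(93 − 1)/(2 − 1) = 3·92/1 = 276/1 = 276.
Step 2: b = vr/k = 93·276/2 = 25668/2 = 12834.
Check integrality: r = 276 ∈ Z ✓, b = 12834 ∈ Z ✓.
(These identities are necessary conditions: they determine r and b for any design with these parameters, but do not by themselves prove that one exists.)

r = 276, b = 12834.


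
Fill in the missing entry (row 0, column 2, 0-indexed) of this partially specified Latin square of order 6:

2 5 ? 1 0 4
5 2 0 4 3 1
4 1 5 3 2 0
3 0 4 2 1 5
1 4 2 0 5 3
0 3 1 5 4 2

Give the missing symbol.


Row 0 contains symbols [0, 1, 2, 4, 5] — missing [3].
Column 2 contains symbols [0, 1, 2, 4, 5] — missing [3].
The missing symbol must appear in both missing sets; intersection = [3].
Therefore the hidden value is 3.

Missing value = 3.


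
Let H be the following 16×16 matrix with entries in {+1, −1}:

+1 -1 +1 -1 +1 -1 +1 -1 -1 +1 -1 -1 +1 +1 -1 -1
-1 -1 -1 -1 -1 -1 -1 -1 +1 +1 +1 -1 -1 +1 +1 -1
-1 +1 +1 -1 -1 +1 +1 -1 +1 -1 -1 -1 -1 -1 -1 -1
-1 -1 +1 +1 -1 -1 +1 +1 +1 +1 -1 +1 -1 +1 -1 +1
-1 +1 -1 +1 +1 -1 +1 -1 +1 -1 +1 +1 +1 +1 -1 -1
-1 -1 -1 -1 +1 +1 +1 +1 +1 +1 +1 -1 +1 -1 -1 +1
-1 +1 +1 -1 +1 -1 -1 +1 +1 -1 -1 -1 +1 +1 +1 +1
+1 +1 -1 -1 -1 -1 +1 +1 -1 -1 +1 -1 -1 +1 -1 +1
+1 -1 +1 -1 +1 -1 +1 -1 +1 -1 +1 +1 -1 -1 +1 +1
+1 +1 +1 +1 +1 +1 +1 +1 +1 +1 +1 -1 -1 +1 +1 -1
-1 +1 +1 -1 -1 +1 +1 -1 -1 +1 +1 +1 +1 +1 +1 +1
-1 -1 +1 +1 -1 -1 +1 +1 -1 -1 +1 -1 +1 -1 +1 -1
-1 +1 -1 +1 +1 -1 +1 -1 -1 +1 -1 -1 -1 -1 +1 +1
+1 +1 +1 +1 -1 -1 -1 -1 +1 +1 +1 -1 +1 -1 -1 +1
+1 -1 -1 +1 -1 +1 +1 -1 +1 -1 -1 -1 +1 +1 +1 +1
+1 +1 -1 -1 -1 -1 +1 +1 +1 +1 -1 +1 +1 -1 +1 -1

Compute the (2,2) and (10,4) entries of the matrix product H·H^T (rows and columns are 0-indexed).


Row 2 of H: [-1, 1, 1, -1, -1, 1, 1, -1, 1, -1, -1, -1, -1, -1, -1, -1].
Row 4 of H: [-1, 1, -1, 1, 1, -1, 1, -1, 1, -1, 1, 1, 1, 1, -1, -1].
Row 10 of H: [-1, 1, 1, -1, -1, 1, 1, -1, -1, 1, 1, 1, 1, 1, 1, 1].
(H·H^T)[2][2] = Σ_j H[2][j]·H[2][j] = (-1)² + (1)² + (1)² + (-1)² + (-1)² + (1)² + (1)² + (-1)² + (1)² + (-1)² + (-1)² + (-1)² + (-1)² + (-1)² + (-1)² + (-1)² = 1 + 1 + 1 + 1 + 1 + 1 + 1 + 1 + 1 + 1 + 1 + 1 + 1 + 1 + 1 + 1 = 16.
(H·H^T)[10][4] = Σ_j H[10][j]·H[4][j] = (-1)·(-1) + (1)·(1) + (1)·(-1) + (-1)·(1) + (-1)·(1) + (1)·(-1) + (1)·(1) + (-1)·(-1) + (-1)·(1) + (1)·(-1) + (1)·(1) + (1)·(1) + (1)·(1) + (1)·(1) + (1)·(-1) + (1)·(-1) = 1 + 1 + -1 + -1 + -1 + -1 + 1 + 1 + -1 + -1 + 1 + 1 + 1 + 1 + -1 + -1 = 0.
So rows 10 and 4 are orthogonal; the diagonal entry equals n = 16.

(2,2) entry = 16; (10,4) entry = 0.
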